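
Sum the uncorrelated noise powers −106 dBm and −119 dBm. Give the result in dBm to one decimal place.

Convert to linear, add, convert back:
P₁ = 2.51×10⁻¹⁴ W, P₂ = 1.26×10⁻¹⁵ W
P_tot = 2.64×10⁻¹⁴ W → 10 log₁₀(P_tot / 10⁻³) = −105.8 dBm

−105.8 dBm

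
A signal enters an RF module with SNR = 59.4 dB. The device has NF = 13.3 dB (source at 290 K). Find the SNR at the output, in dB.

46.1 dB

By definition F = SNR_in/SNR_out, so in dB: SNR_out = SNR_in − NF
SNR_out = 59.4 − 13.3 = 46.1 dB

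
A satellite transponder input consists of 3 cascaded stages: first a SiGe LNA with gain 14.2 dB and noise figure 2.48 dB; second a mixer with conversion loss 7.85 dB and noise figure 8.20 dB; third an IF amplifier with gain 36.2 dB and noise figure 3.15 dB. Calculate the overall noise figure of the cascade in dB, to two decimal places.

Convert to linear (a loss of L dB is a gain of −L dB): F_i = 10^(NF_i/10), G_i = 10^(G_i,dB/10)
  Stage 1: F_1 = 10^(2.48/10) = 1.770, G_1 = 10^(14.2/10) = 26.30
  Stage 2: F_2 = 10^(8.20/10) = 6.607, G_2 = 10^(−7.85/10) = 0.1641
  Stage 3: F_3 = 10^(3.15/10) = 2.065, G_3 = 10^(36.2/10) = 4169
Friis cascade:
  F = 1.770 + (6.607 − 1)/26.30 + (2.065 − 1)/4.315 = 2.230
NF = 10 log₁₀(2.230) = 3.48 dB

3.48 dB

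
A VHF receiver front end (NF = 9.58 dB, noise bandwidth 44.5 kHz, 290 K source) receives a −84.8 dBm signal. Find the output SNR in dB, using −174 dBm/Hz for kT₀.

Noise floor: N = −174 + 10 log₁₀(B) + NF
10 log₁₀(4.45×10⁴) = 46.48 dB
N = −174 + 46.48 + 9.58 = −117.94 dBm
SNR = P_sig − N = −84.8 − (−117.94) = 33.14 dB → 33.1 dB

33.1 dB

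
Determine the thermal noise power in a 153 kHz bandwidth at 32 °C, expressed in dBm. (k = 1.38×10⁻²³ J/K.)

−121.9 dBm

T = 32 °C + 273.15 = 305.15 K
P_n = kTB = 1.38×10⁻²³ × 305.15 × 1.53×10⁵ = 6.44×10⁻¹⁶ W
In dBm: 10 log₁₀(6.44×10⁻¹⁶ / 10⁻³) = −121.9 dBm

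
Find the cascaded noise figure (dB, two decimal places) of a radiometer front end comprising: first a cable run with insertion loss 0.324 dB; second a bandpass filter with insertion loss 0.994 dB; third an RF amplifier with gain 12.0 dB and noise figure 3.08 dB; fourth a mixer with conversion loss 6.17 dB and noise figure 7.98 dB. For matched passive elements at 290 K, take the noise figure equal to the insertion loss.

Convert to linear (a loss of L dB is a gain of −L dB): F_i = 10^(NF_i/10), G_i = 10^(G_i,dB/10)
  Stage 1: F_1 = 10^(0.324/10) = 1.077, G_1 = 10^(−0.324/10) = 0.9281
  Stage 2: F_2 = 10^(0.994/10) = 1.257, G_2 = 10^(−0.994/10) = 0.7954
  Stage 3: F_3 = 10^(3.08/10) = 2.032, G_3 = 10^(12.0/10) = 15.85
  Stage 4: F_4 = 10^(7.98/10) = 6.281, G_4 = 10^(−6.17/10) = 0.2415
Friis cascade:
  F = 1.077 + (1.257 − 1)/0.9281 + (2.032 − 1)/0.7382 + (6.281 − 1)/11.70 = 3.204
NF = 10 log₁₀(3.204) = 5.06 dB

5.06 dB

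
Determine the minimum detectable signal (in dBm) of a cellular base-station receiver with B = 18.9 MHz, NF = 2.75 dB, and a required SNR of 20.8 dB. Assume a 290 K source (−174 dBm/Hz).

−77.7 dBm

Sensitivity = −174 + 10 log₁₀(B) + NF + SNR_min
= −174 + 72.76 + 2.75 + 20.8
= −77.69 dBm → −77.7 dBm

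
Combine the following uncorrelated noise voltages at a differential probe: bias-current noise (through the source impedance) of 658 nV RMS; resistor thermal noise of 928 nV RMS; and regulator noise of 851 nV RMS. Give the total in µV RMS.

Uncorrelated sources add in power (mean-square): V_tot = √(ΣV_i²)
V_tot = √[(6.58×10⁻⁷)² + (9.28×10⁻⁷)² + (8.51×10⁻⁷)²] = 1.42×10⁻⁶ V = 1.42 µV

1.42 µV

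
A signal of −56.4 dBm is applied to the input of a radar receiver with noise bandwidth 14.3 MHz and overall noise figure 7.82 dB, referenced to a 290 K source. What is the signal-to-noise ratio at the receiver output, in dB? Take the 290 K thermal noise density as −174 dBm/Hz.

Noise floor: N = −174 + 10 log₁₀(B) + NF
10 log₁₀(1.43×10⁷) = 71.55 dB
N = −174 + 71.55 + 7.82 = −94.63 dBm
SNR = P_sig − N = −56.4 − (−94.63) = 38.23 dB → 38.2 dB

38.2 dB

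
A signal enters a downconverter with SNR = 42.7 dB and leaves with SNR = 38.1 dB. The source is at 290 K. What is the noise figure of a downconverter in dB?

4.6 dB

NF (dB) = SNR_in(dB) − SNR_out(dB) when the source is at T₀
NF = 42.7 − 38.1 = 4.6 dB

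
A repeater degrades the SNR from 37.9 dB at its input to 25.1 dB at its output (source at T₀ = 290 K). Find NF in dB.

NF (dB) = SNR_in(dB) − SNR_out(dB) when the source is at T₀
NF = 37.9 − 25.1 = 12.8 dB

12.8 dB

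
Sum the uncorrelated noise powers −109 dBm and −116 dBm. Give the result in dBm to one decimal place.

Convert to linear, add, convert back:
P₁ = 1.26×10⁻¹⁴ W, P₂ = 2.51×10⁻¹⁵ W
P_tot = 1.51×10⁻¹⁴ W → 10 log₁₀(P_tot / 10⁻³) = −108.2 dBm

−108.2 dBm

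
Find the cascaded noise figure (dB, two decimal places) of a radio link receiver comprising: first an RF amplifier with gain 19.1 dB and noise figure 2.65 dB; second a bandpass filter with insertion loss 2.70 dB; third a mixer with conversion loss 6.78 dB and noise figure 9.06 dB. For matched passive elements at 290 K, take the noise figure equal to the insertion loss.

3.04 dB

Convert to linear (a loss of L dB is a gain of −L dB): F_i = 10^(NF_i/10), G_i = 10^(G_i,dB/10)
  Stage 1: F_1 = 10^(2.65/10) = 1.841, G_1 = 10^(19.1/10) = 81.28
  Stage 2: F_2 = 10^(2.70/10) = 1.862, G_2 = 10^(−2.70/10) = 0.5370
  Stage 3: F_3 = 10^(9.06/10) = 8.054, G_3 = 10^(−6.78/10) = 0.2099
Friis cascade:
  F = 1.841 + (1.862 − 1)/81.28 + (8.054 − 1)/43.65 = 2.013
NF = 10 log₁₀(2.013) = 3.04 dB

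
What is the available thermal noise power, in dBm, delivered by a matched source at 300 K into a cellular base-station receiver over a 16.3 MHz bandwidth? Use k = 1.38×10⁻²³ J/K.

P_n = kTB = 1.38×10⁻²³ × 300 × 1.63×10⁷ = 6.75×10⁻¹⁴ W
In dBm: 10 log₁₀(6.75×10⁻¹⁴ / 10⁻³) = −101.7 dBm

−101.7 dBm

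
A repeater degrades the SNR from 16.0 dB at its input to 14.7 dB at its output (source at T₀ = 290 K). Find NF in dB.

1.3 dB

NF (dB) = SNR_in(dB) − SNR_out(dB) when the source is at T₀
NF = 16.0 − 14.7 = 1.3 dB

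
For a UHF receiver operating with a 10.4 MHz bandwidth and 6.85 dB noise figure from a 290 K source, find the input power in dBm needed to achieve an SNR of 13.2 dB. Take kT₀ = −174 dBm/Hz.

−83.8 dBm

Sensitivity = −174 + 10 log₁₀(B) + NF + SNR_min
= −174 + 70.17 + 6.85 + 13.2
= −83.78 dBm → −83.8 dBm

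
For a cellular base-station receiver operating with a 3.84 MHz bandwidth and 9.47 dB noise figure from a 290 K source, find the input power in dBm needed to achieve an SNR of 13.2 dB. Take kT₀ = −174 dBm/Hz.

−85.5 dBm

Sensitivity = −174 + 10 log₁₀(B) + NF + SNR_min
= −174 + 65.84 + 9.47 + 13.2
= −85.49 dBm → −85.5 dBm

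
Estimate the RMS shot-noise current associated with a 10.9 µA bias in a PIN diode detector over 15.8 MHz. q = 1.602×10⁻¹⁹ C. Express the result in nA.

7.43 nA

I_n = √(2qI·B)
2qI·B = 2 × 1.602×10⁻¹⁹ × 1.09×10⁻⁵ × 1.58×10⁷ = 5.52×10⁻¹⁷ A²
I_n = √(5.52×10⁻¹⁷) = 7.43×10⁻⁹ A = 7.43 nA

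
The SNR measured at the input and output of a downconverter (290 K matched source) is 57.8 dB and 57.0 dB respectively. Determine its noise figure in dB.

0.8 dB

NF (dB) = SNR_in(dB) − SNR_out(dB) when the source is at T₀
NF = 57.8 − 57.0 = 0.8 dB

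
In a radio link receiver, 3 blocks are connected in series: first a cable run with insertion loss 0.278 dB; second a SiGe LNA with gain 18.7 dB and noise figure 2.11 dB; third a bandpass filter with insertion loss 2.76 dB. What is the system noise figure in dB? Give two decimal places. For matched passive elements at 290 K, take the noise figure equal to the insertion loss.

2.42 dB

Convert to linear (a loss of L dB is a gain of −L dB): F_i = 10^(NF_i/10), G_i = 10^(G_i,dB/10)
  Stage 1: F_1 = 10^(0.278/10) = 1.066, G_1 = 10^(−0.278/10) = 0.9380
  Stage 2: F_2 = 10^(2.11/10) = 1.626, G_2 = 10^(18.7/10) = 74.13
  Stage 3: F_3 = 10^(2.76/10) = 1.888, G_3 = 10^(−2.76/10) = 0.5297
Friis cascade:
  F = 1.066 + (1.626 − 1)/0.9380 + (1.888 − 1)/69.53 = 1.746
NF = 10 log₁₀(1.746) = 2.42 dB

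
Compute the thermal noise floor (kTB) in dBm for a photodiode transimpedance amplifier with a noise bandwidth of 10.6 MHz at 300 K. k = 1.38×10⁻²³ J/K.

−103.6 dBm

P_n = kTB = 1.38×10⁻²³ × 300 × 1.06×10⁷ = 4.39×10⁻¹⁴ W
In dBm: 10 log₁₀(4.39×10⁻¹⁴ / 10⁻³) = −103.6 dBm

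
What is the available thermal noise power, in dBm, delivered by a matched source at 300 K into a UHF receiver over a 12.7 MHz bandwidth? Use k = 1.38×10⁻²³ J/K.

P_n = kTB = 1.38×10⁻²³ × 300 × 1.27×10⁷ = 5.26×10⁻¹⁴ W
In dBm: 10 log₁₀(5.26×10⁻¹⁴ / 10⁻³) = −102.8 dBm

−102.8 dBm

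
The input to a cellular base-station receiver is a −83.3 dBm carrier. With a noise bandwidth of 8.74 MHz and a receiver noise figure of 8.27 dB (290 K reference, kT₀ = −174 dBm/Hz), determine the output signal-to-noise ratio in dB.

Noise floor: N = −174 + 10 log₁₀(B) + NF
10 log₁₀(8.74×10⁶) = 69.42 dB
N = −174 + 69.42 + 8.27 = −96.31 dBm
SNR = P_sig − N = −83.3 − (−96.31) = 13.01 dB → 13.0 dB

13.0 dB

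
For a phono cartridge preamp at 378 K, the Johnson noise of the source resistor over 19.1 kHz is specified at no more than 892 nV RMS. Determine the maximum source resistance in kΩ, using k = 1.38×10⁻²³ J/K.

2.00 kΩ

Johnson–Nyquist: V_n = √(4kTRB) ⇒ R = V_n² / (4kTB)
4kTB = 4 × 1.38×10⁻²³ × 378 × 1.91×10⁴ = 3.99×10⁻¹⁶
R = (8.92×10⁻⁷)² / 3.99×10⁻¹⁶ = 2.00×10³ Ω = 2.00 kΩ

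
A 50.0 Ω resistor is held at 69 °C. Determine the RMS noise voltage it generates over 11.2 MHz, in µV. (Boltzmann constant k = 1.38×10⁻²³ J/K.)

T = 69 °C + 273.15 = 342.15 K
V_n = √(4kTRB)
4kTRB = 4 × 1.38×10⁻²³ × 342.15 × 5.00×10¹ × 1.12×10⁷ = 1.06×10⁻¹¹ V²
V_n = √(1.06×10⁻¹¹) = 3.25×10⁻⁶ V = 3.25 µV

3.25 µV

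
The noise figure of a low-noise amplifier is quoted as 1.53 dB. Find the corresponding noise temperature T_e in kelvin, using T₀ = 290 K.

F = 10^(1.53/10) = 1.42233
T_e = (F − 1)·T₀ = (1.42233 − 1) × 290 = 122 K

122 K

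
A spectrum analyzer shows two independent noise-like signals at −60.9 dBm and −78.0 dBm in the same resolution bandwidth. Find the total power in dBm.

−60.8 dBm

Convert to linear, add, convert back:
P₁ = 8.13×10⁻¹⁰ W, P₂ = 1.58×10⁻¹¹ W
P_tot = 8.29×10⁻¹⁰ W → 10 log₁₀(P_tot / 10⁻³) = −60.8 dBm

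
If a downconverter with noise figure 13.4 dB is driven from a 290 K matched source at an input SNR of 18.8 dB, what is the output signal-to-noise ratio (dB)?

5.4 dB

By definition F = SNR_in/SNR_out, so in dB: SNR_out = SNR_in − NF
SNR_out = 18.8 − 13.4 = 5.4 dB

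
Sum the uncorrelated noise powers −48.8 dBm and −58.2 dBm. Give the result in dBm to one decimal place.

−48.3 dBm

Convert to linear, add, convert back:
P₁ = 1.32×10⁻⁸ W, P₂ = 1.51×10⁻⁹ W
P_tot = 1.47×10⁻⁸ W → 10 log₁₀(P_tot / 10⁻³) = −48.3 dBm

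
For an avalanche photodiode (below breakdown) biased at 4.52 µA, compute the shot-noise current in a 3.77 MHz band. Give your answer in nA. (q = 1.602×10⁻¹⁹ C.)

2.34 nA

I_n = √(2qI·B)
2qI·B = 2 × 1.602×10⁻¹⁹ × 4.52×10⁻⁶ × 3.77×10⁶ = 5.46×10⁻¹⁸ A²
I_n = √(5.46×10⁻¹⁸) = 2.34×10⁻⁹ A = 2.34 nA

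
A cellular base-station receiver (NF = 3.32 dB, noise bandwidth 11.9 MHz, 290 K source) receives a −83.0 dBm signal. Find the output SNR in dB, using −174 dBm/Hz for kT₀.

Noise floor: N = −174 + 10 log₁₀(B) + NF
10 log₁₀(1.19×10⁷) = 70.76 dB
N = −174 + 70.76 + 3.32 = −99.92 dBm
SNR = P_sig − N = −83.0 − (−99.92) = 16.92 dB → 16.9 dB

16.9 dB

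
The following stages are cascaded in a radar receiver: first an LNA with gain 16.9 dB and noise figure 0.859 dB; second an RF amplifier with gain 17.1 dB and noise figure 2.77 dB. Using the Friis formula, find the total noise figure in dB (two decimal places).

Convert to linear (a loss of L dB is a gain of −L dB): F_i = 10^(NF_i/10), G_i = 10^(G_i,dB/10)
  Stage 1: F_1 = 10^(0.859/10) = 1.219, G_1 = 10^(16.9/10) = 48.98
  Stage 2: F_2 = 10^(2.77/10) = 1.892, G_2 = 10^(17.1/10) = 51.29
Friis cascade:
  F = 1.219 + (1.892 − 1)/48.98 = 1.237
NF = 10 log₁₀(1.237) = 0.92 dB

0.92 dB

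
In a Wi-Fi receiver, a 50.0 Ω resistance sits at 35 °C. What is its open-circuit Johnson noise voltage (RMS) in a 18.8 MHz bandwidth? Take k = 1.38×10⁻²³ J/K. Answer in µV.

4.00 µV

T = 35 °C + 273.15 = 308.15 K
V_n = √(4kTRB)
4kTRB = 4 × 1.38×10⁻²³ × 308.15 × 5.00×10¹ × 1.88×10⁷ = 1.60×10⁻¹¹ V²
V_n = √(1.60×10⁻¹¹) = 4.00×10⁻⁶ V = 4.00 µV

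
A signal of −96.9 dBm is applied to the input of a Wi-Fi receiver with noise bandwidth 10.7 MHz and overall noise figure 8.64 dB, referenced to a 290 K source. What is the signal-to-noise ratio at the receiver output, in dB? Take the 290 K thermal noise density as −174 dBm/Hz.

−1.8 dB

Noise floor: N = −174 + 10 log₁₀(B) + NF
10 log₁₀(1.07×10⁷) = 70.29 dB
N = −174 + 70.29 + 8.64 = −95.07 dBm
SNR = P_sig − N = −96.9 − (−95.07) = −1.83 dB → −1.8 dB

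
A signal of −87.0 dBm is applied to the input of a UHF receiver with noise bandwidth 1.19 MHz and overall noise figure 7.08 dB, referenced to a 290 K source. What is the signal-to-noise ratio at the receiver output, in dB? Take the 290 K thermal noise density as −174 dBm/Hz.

19.2 dB

Noise floor: N = −174 + 10 log₁₀(B) + NF
10 log₁₀(1.19×10⁶) = 60.76 dB
N = −174 + 60.76 + 7.08 = −106.16 dBm
SNR = P_sig − N = −87.0 − (−106.16) = 19.16 dB → 19.2 dB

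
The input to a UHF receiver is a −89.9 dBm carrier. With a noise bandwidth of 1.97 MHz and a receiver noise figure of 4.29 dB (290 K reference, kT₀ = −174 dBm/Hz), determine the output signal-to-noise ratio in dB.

Noise floor: N = −174 + 10 log₁₀(B) + NF
10 log₁₀(1.97×10⁶) = 62.94 dB
N = −174 + 62.94 + 4.29 = −106.77 dBm
SNR = P_sig − N = −89.9 − (−106.77) = 16.87 dB → 16.9 dB

16.9 dB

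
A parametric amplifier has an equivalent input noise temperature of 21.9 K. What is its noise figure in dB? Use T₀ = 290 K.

0.316 dB

F = 1 + T_e/T₀ = 1 + 21.9/290 = 1.07552
NF = 10 log₁₀(1.07552) = 0.316 dB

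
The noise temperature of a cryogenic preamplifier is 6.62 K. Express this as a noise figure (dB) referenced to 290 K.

F = 1 + T_e/T₀ = 1 + 6.62/290 = 1.02283
NF = 10 log₁₀(1.02283) = 0.098 dB

0.098 dB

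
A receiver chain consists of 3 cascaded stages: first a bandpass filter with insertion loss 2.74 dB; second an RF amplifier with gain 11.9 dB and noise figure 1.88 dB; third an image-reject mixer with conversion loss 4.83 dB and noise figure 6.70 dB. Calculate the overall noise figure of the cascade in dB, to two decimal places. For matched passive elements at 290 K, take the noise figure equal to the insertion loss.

5.24 dB

Convert to linear (a loss of L dB is a gain of −L dB): F_i = 10^(NF_i/10), G_i = 10^(G_i,dB/10)
  Stage 1: F_1 = 10^(2.74/10) = 1.879, G_1 = 10^(−2.74/10) = 0.5321
  Stage 2: F_2 = 10^(1.88/10) = 1.542, G_2 = 10^(11.9/10) = 15.49
  Stage 3: F_3 = 10^(6.70/10) = 4.677, G_3 = 10^(−4.83/10) = 0.3289
Friis cascade:
  F = 1.879 + (1.542 − 1)/0.5321 + (4.677 − 1)/8.241 = 3.344
NF = 10 log₁₀(3.344) = 5.24 dB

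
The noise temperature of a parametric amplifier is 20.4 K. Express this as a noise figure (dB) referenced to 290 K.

0.295 dB

F = 1 + T_e/T₀ = 1 + 20.4/290 = 1.07034
NF = 10 log₁₀(1.07034) = 0.295 dB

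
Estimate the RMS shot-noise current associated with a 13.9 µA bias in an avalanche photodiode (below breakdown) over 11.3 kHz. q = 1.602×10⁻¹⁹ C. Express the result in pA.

224 pA

I_n = √(2qI·B)
2qI·B = 2 × 1.602×10⁻¹⁹ × 1.39×10⁻⁵ × 1.13×10⁴ = 5.03×10⁻²⁰ A²
I_n = √(5.03×10⁻²⁰) = 2.24×10⁻¹⁰ A = 224 pA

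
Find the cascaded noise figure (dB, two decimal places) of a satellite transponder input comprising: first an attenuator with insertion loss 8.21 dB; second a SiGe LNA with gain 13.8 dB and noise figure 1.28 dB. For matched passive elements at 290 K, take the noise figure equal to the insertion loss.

9.49 dB

Convert to linear (a loss of L dB is a gain of −L dB): F_i = 10^(NF_i/10), G_i = 10^(G_i,dB/10)
  Stage 1: F_1 = 10^(8.21/10) = 6.622, G_1 = 10^(−8.21/10) = 0.1510
  Stage 2: F_2 = 10^(1.28/10) = 1.343, G_2 = 10^(13.8/10) = 23.99
Friis cascade:
  F = 6.622 + (1.343 − 1)/0.1510 = 8.892
NF = 10 log₁₀(8.892) = 9.49 dB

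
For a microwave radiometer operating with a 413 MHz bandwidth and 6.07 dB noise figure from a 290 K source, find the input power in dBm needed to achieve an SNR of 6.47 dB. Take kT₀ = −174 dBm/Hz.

−75.3 dBm

Sensitivity = −174 + 10 log₁₀(B) + NF + SNR_min
= −174 + 86.16 + 6.07 + 6.47
= −75.30 dBm → −75.3 dBm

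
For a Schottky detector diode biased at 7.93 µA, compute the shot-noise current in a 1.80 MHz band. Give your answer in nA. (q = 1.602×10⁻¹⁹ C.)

2.14 nA

I_n = √(2qI·B)
2qI·B = 2 × 1.602×10⁻¹⁹ × 7.93×10⁻⁶ × 1.80×10⁶ = 4.57×10⁻¹⁸ A²
I_n = √(4.57×10⁻¹⁸) = 2.14×10⁻⁹ A = 2.14 nA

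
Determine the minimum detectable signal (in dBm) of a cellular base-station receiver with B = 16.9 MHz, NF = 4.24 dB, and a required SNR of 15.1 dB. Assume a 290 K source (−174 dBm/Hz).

Sensitivity = −174 + 10 log₁₀(B) + NF + SNR_min
= −174 + 72.28 + 4.24 + 15.1
= −82.38 dBm → −82.4 dBm

−82.4 dBm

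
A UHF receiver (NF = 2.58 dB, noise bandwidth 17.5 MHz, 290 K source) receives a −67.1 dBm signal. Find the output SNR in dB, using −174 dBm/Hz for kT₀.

Noise floor: N = −174 + 10 log₁₀(B) + NF
10 log₁₀(1.75×10⁷) = 72.43 dB
N = −174 + 72.43 + 2.58 = −98.99 dBm
SNR = P_sig − N = −67.1 − (−98.99) = 31.89 dB → 31.9 dB

31.9 dB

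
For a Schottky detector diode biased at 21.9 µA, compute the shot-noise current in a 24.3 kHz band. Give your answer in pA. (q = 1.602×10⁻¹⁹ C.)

I_n = √(2qI·B)
2qI·B = 2 × 1.602×10⁻¹⁹ × 2.19×10⁻⁵ × 2.43×10⁴ = 1.71×10⁻¹⁹ A²
I_n = √(1.71×10⁻¹⁹) = 4.13×10⁻¹⁰ A = 413 pA

413 pA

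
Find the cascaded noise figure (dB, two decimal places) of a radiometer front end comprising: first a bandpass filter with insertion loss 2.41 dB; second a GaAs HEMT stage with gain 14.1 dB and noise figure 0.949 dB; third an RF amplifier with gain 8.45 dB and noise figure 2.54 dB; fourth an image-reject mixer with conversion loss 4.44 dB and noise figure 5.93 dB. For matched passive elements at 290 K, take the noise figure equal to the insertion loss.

Convert to linear (a loss of L dB is a gain of −L dB): F_i = 10^(NF_i/10), G_i = 10^(G_i,dB/10)
  Stage 1: F_1 = 10^(2.41/10) = 1.742, G_1 = 10^(−2.41/10) = 0.5741
  Stage 2: F_2 = 10^(0.949/10) = 1.244, G_2 = 10^(14.1/10) = 25.70
  Stage 3: F_3 = 10^(2.54/10) = 1.795, G_3 = 10^(8.45/10) = 6.998
  Stage 4: F_4 = 10^(5.93/10) = 3.917, G_4 = 10^(−4.44/10) = 0.3597
Friis cascade:
  F = 1.742 + (1.244 − 1)/0.5741 + (1.795 − 1)/14.76 + (3.917 − 1)/103.3 = 2.249
NF = 10 log₁₀(2.249) = 3.52 dB

3.52 dB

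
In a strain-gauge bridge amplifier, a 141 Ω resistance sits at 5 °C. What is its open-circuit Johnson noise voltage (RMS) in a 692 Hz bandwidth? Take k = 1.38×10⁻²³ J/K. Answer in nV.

38.7 nV

T = 5 °C + 273.15 = 278.15 K
V_n = √(4kTRB)
4kTRB = 4 × 1.38×10⁻²³ × 278.15 × 1.41×10² × 6.92×10² = 1.50×10⁻¹⁵ V²
V_n = √(1.50×10⁻¹⁵) = 3.87×10⁻⁸ V = 38.7 nV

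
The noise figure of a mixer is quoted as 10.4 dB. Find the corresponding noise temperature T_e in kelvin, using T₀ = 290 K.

F = 10^(10.4/10) = 10.9648
T_e = (F − 1)·T₀ = (10.9648 − 1) × 290 = 2890 K

2890 K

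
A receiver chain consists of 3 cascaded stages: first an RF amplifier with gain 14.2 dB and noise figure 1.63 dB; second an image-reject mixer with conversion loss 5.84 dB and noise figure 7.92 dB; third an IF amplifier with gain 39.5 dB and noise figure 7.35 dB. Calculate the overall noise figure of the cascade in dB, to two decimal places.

Convert to linear (a loss of L dB is a gain of −L dB): F_i = 10^(NF_i/10), G_i = 10^(G_i,dB/10)
  Stage 1: F_1 = 10^(1.63/10) = 1.455, G_1 = 10^(14.2/10) = 26.30
  Stage 2: F_2 = 10^(7.92/10) = 6.194, G_2 = 10^(−5.84/10) = 0.2606
  Stage 3: F_3 = 10^(7.35/10) = 5.433, G_3 = 10^(39.5/10) = 8913
Friis cascade:
  F = 1.455 + (6.194 − 1)/26.30 + (5.433 − 1)/6.855 = 2.300
NF = 10 log₁₀(2.300) = 3.62 dB

3.62 dB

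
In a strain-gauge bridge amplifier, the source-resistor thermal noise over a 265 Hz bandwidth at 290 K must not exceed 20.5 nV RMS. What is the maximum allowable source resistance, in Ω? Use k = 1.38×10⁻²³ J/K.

99.1 Ω

Johnson–Nyquist: V_n = √(4kTRB) ⇒ R = V_n² / (4kTB)
4kTB = 4 × 1.38×10⁻²³ × 290 × 2.65×10² = 4.24×10⁻¹⁸
R = (2.05×10⁻⁸)² / 4.24×10⁻¹⁸ = 9.91×10¹ Ω = 99.1 Ω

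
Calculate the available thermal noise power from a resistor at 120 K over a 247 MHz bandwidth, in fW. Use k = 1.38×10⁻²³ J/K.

P_n = kTB = 1.38×10⁻²³ × 120 × 2.47×10⁸ = 4.09×10⁻¹³ W = 409 fW

409 fW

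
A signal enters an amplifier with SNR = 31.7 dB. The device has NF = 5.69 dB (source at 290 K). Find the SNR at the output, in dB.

By definition F = SNR_in/SNR_out, so in dB: SNR_out = SNR_in − NF
SNR_out = 31.7 − 5.69 = 26.01 dB

26.01 dB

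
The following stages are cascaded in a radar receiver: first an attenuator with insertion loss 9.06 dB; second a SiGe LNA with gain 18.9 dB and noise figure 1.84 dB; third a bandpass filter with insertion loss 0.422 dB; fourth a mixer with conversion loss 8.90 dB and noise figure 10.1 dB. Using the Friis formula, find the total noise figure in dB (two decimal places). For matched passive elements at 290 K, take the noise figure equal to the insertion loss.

Convert to linear (a loss of L dB is a gain of −L dB): F_i = 10^(NF_i/10), G_i = 10^(G_i,dB/10)
  Stage 1: F_1 = 10^(9.06/10) = 8.054, G_1 = 10^(−9.06/10) = 0.1242
  Stage 2: F_2 = 10^(1.84/10) = 1.528, G_2 = 10^(18.9/10) = 77.62
  Stage 3: F_3 = 10^(0.422/10) = 1.102, G_3 = 10^(−0.422/10) = 0.9074
  Stage 4: F_4 = 10^(10.1/10) = 10.23, G_4 = 10^(−8.90/10) = 0.1288
Friis cascade:
  F = 8.054 + (1.528 − 1)/0.1242 + (1.102 − 1)/9.638 + (10.23 − 1)/8.746 = 13.37
NF = 10 log₁₀(13.37) = 11.26 dB

11.26 dB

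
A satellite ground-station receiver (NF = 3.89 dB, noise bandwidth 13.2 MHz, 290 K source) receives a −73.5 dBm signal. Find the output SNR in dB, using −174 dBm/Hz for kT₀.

Noise floor: N = −174 + 10 log₁₀(B) + NF
10 log₁₀(1.32×10⁷) = 71.21 dB
N = −174 + 71.21 + 3.89 = −98.90 dBm
SNR = P_sig − N = −73.5 − (−98.90) = 25.40 dB → 25.4 dB

25.4 dB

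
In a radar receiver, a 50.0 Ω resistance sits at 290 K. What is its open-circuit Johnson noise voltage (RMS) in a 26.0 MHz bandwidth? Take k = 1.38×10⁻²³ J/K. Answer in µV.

V_n = √(4kTRB)
4kTRB = 4 × 1.38×10⁻²³ × 290 × 5.00×10¹ × 2.60×10⁷ = 2.08×10⁻¹¹ V²
V_n = √(2.08×10⁻¹¹) = 4.56×10⁻⁶ V = 4.56 µV

4.56 µV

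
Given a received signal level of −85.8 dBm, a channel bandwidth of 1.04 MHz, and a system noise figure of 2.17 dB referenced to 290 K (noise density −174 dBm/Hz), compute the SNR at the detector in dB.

25.9 dB

Noise floor: N = −174 + 10 log₁₀(B) + NF
10 log₁₀(1.04×10⁶) = 60.17 dB
N = −174 + 60.17 + 2.17 = −111.66 dBm
SNR = P_sig − N = −85.8 − (−111.66) = 25.86 dB → 25.9 dB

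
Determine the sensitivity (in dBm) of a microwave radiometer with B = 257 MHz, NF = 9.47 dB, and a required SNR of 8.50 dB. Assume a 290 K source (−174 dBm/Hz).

Sensitivity = −174 + 10 log₁₀(B) + NF + SNR_min
= −174 + 84.1 + 9.47 + 8.50
= −71.93 dBm → −71.9 dBm

−71.9 dBm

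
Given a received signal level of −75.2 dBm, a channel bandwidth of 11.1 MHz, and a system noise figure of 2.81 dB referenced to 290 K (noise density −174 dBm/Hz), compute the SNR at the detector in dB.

Noise floor: N = −174 + 10 log₁₀(B) + NF
10 log₁₀(1.11×10⁷) = 70.45 dB
N = −174 + 70.45 + 2.81 = −100.74 dBm
SNR = P_sig − N = −75.2 − (−100.74) = 25.54 dB → 25.5 dB

25.5 dB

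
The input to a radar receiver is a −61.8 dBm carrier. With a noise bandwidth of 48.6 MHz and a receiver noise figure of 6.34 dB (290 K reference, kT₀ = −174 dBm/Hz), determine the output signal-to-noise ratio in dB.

Noise floor: N = −174 + 10 log₁₀(B) + NF
10 log₁₀(4.86×10⁷) = 76.87 dB
N = −174 + 76.87 + 6.34 = −90.79 dBm
SNR = P_sig − N = −61.8 − (−90.79) = 28.99 dB → 29.0 dB

29.0 dB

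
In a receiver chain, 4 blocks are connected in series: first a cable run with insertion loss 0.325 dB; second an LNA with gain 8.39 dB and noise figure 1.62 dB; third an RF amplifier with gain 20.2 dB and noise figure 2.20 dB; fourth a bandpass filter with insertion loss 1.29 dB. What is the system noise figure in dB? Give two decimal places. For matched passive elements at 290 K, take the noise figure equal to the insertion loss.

Convert to linear (a loss of L dB is a gain of −L dB): F_i = 10^(NF_i/10), G_i = 10^(G_i,dB/10)
  Stage 1: F_1 = 10^(0.325/10) = 1.078, G_1 = 10^(−0.325/10) = 0.9279
  Stage 2: F_2 = 10^(1.62/10) = 1.452, G_2 = 10^(8.39/10) = 6.902
  Stage 3: F_3 = 10^(2.20/10) = 1.660, G_3 = 10^(20.2/10) = 104.7
  Stage 4: F_4 = 10^(1.29/10) = 1.346, G_4 = 10^(−1.29/10) = 0.7430
Friis cascade:
  F = 1.078 + (1.452 − 1)/0.9279 + (1.660 − 1)/6.405 + (1.346 − 1)/670.7 = 1.668
NF = 10 log₁₀(1.668) = 2.22 dB

2.22 dB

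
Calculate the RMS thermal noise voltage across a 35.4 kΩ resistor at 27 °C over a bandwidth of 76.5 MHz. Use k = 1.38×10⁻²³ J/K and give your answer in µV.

212 µV

T = 27 °C + 273.15 = 300.15 K
V_n = √(4kTRB)
4kTRB = 4 × 1.38×10⁻²³ × 300.15 × 3.54×10⁴ × 7.65×10⁷ = 4.49×10⁻⁸ V²
V_n = √(4.49×10⁻⁸) = 2.12×10⁻⁴ V = 212 µV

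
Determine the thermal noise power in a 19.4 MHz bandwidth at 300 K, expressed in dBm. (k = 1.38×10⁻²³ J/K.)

−101.0 dBm

P_n = kTB = 1.38×10⁻²³ × 300 × 1.94×10⁷ = 8.03×10⁻¹⁴ W
In dBm: 10 log₁₀(8.03×10⁻¹⁴ / 10⁻³) = −101.0 dBm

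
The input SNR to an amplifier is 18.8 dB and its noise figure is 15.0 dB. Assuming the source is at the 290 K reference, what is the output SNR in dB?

By definition F = SNR_in/SNR_out, so in dB: SNR_out = SNR_in − NF
SNR_out = 18.8 − 15.0 = 3.8 dB

3.8 dB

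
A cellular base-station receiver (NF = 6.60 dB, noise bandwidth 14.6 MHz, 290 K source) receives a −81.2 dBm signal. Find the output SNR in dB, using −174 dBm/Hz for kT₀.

14.6 dB

Noise floor: N = −174 + 10 log₁₀(B) + NF
10 log₁₀(1.46×10⁷) = 71.64 dB
N = −174 + 71.64 + 6.60 = −95.76 dBm
SNR = P_sig − N = −81.2 − (−95.76) = 14.56 dB → 14.6 dB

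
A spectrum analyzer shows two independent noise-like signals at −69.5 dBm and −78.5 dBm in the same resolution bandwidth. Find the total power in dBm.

−69.0 dBm

Convert to linear, add, convert back:
P₁ = 1.12×10⁻¹⁰ W, P₂ = 1.41×10⁻¹¹ W
P_tot = 1.26×10⁻¹⁰ W → 10 log₁₀(P_tot / 10⁻³) = −69.0 dBm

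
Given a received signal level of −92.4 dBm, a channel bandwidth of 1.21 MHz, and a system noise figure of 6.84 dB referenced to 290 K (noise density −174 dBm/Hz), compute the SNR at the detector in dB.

13.9 dB

Noise floor: N = −174 + 10 log₁₀(B) + NF
10 log₁₀(1.21×10⁶) = 60.83 dB
N = −174 + 60.83 + 6.84 = −106.33 dBm
SNR = P_sig − N = −92.4 − (−106.33) = 13.93 dB → 13.9 dB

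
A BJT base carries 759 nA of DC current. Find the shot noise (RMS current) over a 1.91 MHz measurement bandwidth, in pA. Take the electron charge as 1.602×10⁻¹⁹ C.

682 pA

I_n = √(2qI·B)
2qI·B = 2 × 1.602×10⁻¹⁹ × 7.59×10⁻⁷ × 1.91×10⁶ = 4.64×10⁻¹⁹ A²
I_n = √(4.64×10⁻¹⁹) = 6.82×10⁻¹⁰ A = 682 pA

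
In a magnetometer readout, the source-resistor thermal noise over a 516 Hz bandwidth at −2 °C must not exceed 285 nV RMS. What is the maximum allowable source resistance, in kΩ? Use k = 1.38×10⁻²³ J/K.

T = −2 °C + 273.15 = 271.15 K
Johnson–Nyquist: V_n = √(4kTRB) ⇒ R = V_n² / (4kTB)
4kTB = 4 × 1.38×10⁻²³ × 271.15 × 5.16×10² = 7.72×10⁻¹⁸
R = (2.85×10⁻⁷)² / 7.72×10⁻¹⁸ = 1.05×10⁴ Ω = 10.5 kΩ

10.5 kΩ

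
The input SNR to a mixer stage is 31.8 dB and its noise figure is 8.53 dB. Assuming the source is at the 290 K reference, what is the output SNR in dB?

23.27 dB

By definition F = SNR_in/SNR_out, so in dB: SNR_out = SNR_in − NF
SNR_out = 31.8 − 8.53 = 23.27 dB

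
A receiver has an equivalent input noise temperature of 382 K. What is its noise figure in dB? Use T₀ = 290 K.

F = 1 + T_e/T₀ = 1 + 382/290 = 2.31724
NF = 10 log₁₀(2.31724) = 3.65 dB

3.65 dB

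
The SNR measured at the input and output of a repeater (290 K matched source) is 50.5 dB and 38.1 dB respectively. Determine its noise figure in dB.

NF (dB) = SNR_in(dB) − SNR_out(dB) when the source is at T₀
NF = 50.5 − 38.1 = 12.4 dB

12.4 dB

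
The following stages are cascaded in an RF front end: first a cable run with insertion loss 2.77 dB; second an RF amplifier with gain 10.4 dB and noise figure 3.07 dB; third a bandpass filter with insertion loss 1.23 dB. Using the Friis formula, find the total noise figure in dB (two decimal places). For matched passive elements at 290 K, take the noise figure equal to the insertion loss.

Convert to linear (a loss of L dB is a gain of −L dB): F_i = 10^(NF_i/10), G_i = 10^(G_i,dB/10)
  Stage 1: F_1 = 10^(2.77/10) = 1.892, G_1 = 10^(−2.77/10) = 0.5284
  Stage 2: F_2 = 10^(3.07/10) = 2.028, G_2 = 10^(10.4/10) = 10.96
  Stage 3: F_3 = 10^(1.23/10) = 1.327, G_3 = 10^(−1.23/10) = 0.7534
Friis cascade:
  F = 1.892 + (2.028 − 1)/0.5284 + (1.327 − 1)/5.794 = 3.894
NF = 10 log₁₀(3.894) = 5.90 dB

5.90 dB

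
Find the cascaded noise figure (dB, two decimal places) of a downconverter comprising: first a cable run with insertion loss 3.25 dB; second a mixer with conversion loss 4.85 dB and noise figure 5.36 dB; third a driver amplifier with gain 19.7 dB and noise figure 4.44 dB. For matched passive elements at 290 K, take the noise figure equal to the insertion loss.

Convert to linear (a loss of L dB is a gain of −L dB): F_i = 10^(NF_i/10), G_i = 10^(G_i,dB/10)
  Stage 1: F_1 = 10^(3.25/10) = 2.113, G_1 = 10^(−3.25/10) = 0.4732
  Stage 2: F_2 = 10^(5.36/10) = 3.436, G_2 = 10^(−4.85/10) = 0.3273
  Stage 3: F_3 = 10^(4.44/10) = 2.780, G_3 = 10^(19.7/10) = 93.33
Friis cascade:
  F = 2.113 + (3.436 − 1)/0.4732 + (2.780 − 1)/0.1549 = 18.75
NF = 10 log₁₀(18.75) = 12.73 dB

12.73 dB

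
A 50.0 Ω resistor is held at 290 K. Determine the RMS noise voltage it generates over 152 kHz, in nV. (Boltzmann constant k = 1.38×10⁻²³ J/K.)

V_n = √(4kTRB)
4kTRB = 4 × 1.38×10⁻²³ × 290 × 5.00×10¹ × 1.52×10⁵ = 1.22×10⁻¹³ V²
V_n = √(1.22×10⁻¹³) = 3.49×10⁻⁷ V = 349 nV

349 nV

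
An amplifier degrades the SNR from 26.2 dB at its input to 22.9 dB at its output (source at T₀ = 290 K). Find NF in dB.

NF (dB) = SNR_in(dB) − SNR_out(dB) when the source is at T₀
NF = 26.2 − 22.9 = 3.3 dB

3.3 dB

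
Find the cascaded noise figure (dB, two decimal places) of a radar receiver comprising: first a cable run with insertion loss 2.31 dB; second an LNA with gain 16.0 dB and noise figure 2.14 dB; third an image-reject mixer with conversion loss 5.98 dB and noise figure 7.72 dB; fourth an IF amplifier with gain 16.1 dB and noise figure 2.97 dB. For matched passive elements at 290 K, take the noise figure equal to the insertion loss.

Convert to linear (a loss of L dB is a gain of −L dB): F_i = 10^(NF_i/10), G_i = 10^(G_i,dB/10)
  Stage 1: F_1 = 10^(2.31/10) = 1.702, G_1 = 10^(−2.31/10) = 0.5875
  Stage 2: F_2 = 10^(2.14/10) = 1.637, G_2 = 10^(16.0/10) = 39.81
  Stage 3: F_3 = 10^(7.72/10) = 5.916, G_3 = 10^(−5.98/10) = 0.2523
  Stage 4: F_4 = 10^(2.97/10) = 1.982, G_4 = 10^(16.1/10) = 40.74
Friis cascade:
  F = 1.702 + (1.637 − 1)/0.5875 + (5.916 − 1)/23.39 + (1.982 − 1)/5.902 = 3.163
NF = 10 log₁₀(3.163) = 5.00 dB

5.00 dB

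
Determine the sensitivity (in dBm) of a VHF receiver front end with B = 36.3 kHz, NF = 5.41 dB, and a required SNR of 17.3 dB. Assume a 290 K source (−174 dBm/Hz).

−105.7 dBm

Sensitivity = −174 + 10 log₁₀(B) + NF + SNR_min
= −174 + 45.6 + 5.41 + 17.3
= −105.69 dBm → −105.7 dBm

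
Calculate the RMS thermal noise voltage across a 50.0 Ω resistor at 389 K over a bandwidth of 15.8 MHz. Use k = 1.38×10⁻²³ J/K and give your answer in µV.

4.12 µV

V_n = √(4kTRB)
4kTRB = 4 × 1.38×10⁻²³ × 389 × 5.00×10¹ × 1.58×10⁷ = 1.70×10⁻¹¹ V²
V_n = √(1.70×10⁻¹¹) = 4.12×10⁻⁶ V = 4.12 µV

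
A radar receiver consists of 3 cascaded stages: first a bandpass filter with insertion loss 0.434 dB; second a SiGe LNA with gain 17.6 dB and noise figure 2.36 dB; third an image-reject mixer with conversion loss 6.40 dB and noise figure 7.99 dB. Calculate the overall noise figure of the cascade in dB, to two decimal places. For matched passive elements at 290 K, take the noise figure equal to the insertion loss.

Convert to linear (a loss of L dB is a gain of −L dB): F_i = 10^(NF_i/10), G_i = 10^(G_i,dB/10)
  Stage 1: F_1 = 10^(0.434/10) = 1.105, G_1 = 10^(−0.434/10) = 0.9049
  Stage 2: F_2 = 10^(2.36/10) = 1.722, G_2 = 10^(17.6/10) = 57.54
  Stage 3: F_3 = 10^(7.99/10) = 6.295, G_3 = 10^(−6.40/10) = 0.2291
Friis cascade:
  F = 1.105 + (1.722 − 1)/0.9049 + (6.295 − 1)/52.07 = 2.005
NF = 10 log₁₀(2.005) = 3.02 dB

3.02 dB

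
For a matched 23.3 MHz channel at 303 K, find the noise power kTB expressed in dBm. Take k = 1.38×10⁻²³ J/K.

−100.1 dBm

P_n = kTB = 1.38×10⁻²³ × 303 × 2.33×10⁷ = 9.74×10⁻¹⁴ W
In dBm: 10 log₁₀(9.74×10⁻¹⁴ / 10⁻³) = −100.1 dBm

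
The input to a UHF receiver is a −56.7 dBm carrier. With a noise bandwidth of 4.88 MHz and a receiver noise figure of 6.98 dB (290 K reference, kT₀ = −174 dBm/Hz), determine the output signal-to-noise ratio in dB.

43.4 dB

Noise floor: N = −174 + 10 log₁₀(B) + NF
10 log₁₀(4.88×10⁶) = 66.88 dB
N = −174 + 66.88 + 6.98 = −100.14 dBm
SNR = P_sig − N = −56.7 − (−100.14) = 43.44 dB → 43.4 dB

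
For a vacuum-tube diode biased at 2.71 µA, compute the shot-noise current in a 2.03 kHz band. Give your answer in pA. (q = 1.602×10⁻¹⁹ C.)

I_n = √(2qI·B)
2qI·B = 2 × 1.602×10⁻¹⁹ × 2.71×10⁻⁶ × 2.03×10³ = 1.76×10⁻²¹ A²
I_n = √(1.76×10⁻²¹) = 4.20×10⁻¹¹ A = 42.0 pA

42.0 pA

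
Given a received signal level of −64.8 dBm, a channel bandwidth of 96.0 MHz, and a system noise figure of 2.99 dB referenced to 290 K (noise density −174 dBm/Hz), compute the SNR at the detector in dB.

26.4 dB

Noise floor: N = −174 + 10 log₁₀(B) + NF
10 log₁₀(9.60×10⁷) = 79.82 dB
N = −174 + 79.82 + 2.99 = −91.19 dBm
SNR = P_sig − N = −64.8 − (−91.19) = 26.39 dB → 26.4 dB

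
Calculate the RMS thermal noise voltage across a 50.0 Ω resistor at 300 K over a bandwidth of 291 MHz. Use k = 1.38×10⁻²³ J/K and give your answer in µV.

V_n = √(4kTRB)
4kTRB = 4 × 1.38×10⁻²³ × 300 × 5.00×10¹ × 2.91×10⁸ = 2.41×10⁻¹⁰ V²
V_n = √(2.41×10⁻¹⁰) = 1.55×10⁻⁵ V = 15.5 µV

15.5 µV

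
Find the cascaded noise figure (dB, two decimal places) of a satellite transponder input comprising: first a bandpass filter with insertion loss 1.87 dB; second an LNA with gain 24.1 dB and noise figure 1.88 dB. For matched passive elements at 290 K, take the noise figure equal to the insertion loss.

3.75 dB

Convert to linear (a loss of L dB is a gain of −L dB): F_i = 10^(NF_i/10), G_i = 10^(G_i,dB/10)
  Stage 1: F_1 = 10^(1.87/10) = 1.538, G_1 = 10^(−1.87/10) = 0.6501
  Stage 2: F_2 = 10^(1.88/10) = 1.542, G_2 = 10^(24.1/10) = 257.0
Friis cascade:
  F = 1.538 + (1.542 − 1)/0.6501 = 2.371
NF = 10 log₁₀(2.371) = 3.75 dB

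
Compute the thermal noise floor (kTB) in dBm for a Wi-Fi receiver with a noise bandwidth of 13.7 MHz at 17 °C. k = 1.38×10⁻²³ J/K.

T = 17 °C + 273.15 = 290.15 K
P_n = kTB = 1.38×10⁻²³ × 290.15 × 1.37×10⁷ = 5.49×10⁻¹⁴ W
In dBm: 10 log₁₀(5.49×10⁻¹⁴ / 10⁻³) = −102.6 dBm

−102.6 dBm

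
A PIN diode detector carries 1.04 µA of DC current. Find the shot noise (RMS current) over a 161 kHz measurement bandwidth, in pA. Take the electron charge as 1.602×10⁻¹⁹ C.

I_n = √(2qI·B)
2qI·B = 2 × 1.602×10⁻¹⁹ × 1.04×10⁻⁶ × 1.61×10⁵ = 5.36×10⁻²⁰ A²
I_n = √(5.36×10⁻²⁰) = 2.32×10⁻¹⁰ A = 232 pA

232 pA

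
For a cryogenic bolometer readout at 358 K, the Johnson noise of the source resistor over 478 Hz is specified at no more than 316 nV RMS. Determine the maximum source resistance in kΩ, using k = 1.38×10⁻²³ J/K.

Johnson–Nyquist: V_n = √(4kTRB) ⇒ R = V_n² / (4kTB)
4kTB = 4 × 1.38×10⁻²³ × 358 × 4.78×10² = 9.45×10⁻¹⁸
R = (3.16×10⁻⁷)² / 9.45×10⁻¹⁸ = 1.06×10⁴ Ω = 10.6 kΩ

10.6 kΩ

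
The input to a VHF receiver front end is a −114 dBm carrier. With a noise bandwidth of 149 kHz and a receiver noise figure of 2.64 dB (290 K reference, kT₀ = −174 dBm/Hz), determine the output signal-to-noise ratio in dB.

5.6 dB

Noise floor: N = −174 + 10 log₁₀(B) + NF
10 log₁₀(1.49×10⁵) = 51.73 dB
N = −174 + 51.73 + 2.64 = −119.63 dBm
SNR = P_sig − N = −114 − (−119.63) = 5.63 dB → 5.6 dB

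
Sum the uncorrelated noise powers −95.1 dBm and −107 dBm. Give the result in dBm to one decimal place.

−94.8 dBm

Convert to linear, add, convert back:
P₁ = 3.09×10⁻¹³ W, P₂ = 2.00×10⁻¹⁴ W
P_tot = 3.29×10⁻¹³ W → 10 log₁₀(P_tot / 10⁻³) = −94.8 dBm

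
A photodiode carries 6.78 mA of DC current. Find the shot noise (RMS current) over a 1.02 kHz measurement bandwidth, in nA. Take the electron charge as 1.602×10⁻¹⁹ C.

I_n = √(2qI·B)
2qI·B = 2 × 1.602×10⁻¹⁹ × 6.78×10⁻³ × 1.02×10³ = 2.22×10⁻¹⁸ A²
I_n = √(2.22×10⁻¹⁸) = 1.49×10⁻⁹ A = 1.49 nA

1.49 nA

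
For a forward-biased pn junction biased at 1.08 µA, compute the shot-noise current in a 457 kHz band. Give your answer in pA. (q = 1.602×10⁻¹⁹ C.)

398 pA

I_n = √(2qI·B)
2qI·B = 2 × 1.602×10⁻¹⁹ × 1.08×10⁻⁶ × 4.57×10⁵ = 1.58×10⁻¹⁹ A²
I_n = √(1.58×10⁻¹⁹) = 3.98×10⁻¹⁰ A = 398 pA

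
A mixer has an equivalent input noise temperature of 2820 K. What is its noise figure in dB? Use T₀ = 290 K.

10.30 dB

F = 1 + T_e/T₀ = 1 + 2820/290 = 10.7241
NF = 10 log₁₀(10.7241) = 10.30 dB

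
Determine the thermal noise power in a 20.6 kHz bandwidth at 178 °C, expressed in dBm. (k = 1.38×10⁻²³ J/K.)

T = 178 °C + 273.15 = 451.15 K
P_n = kTB = 1.38×10⁻²³ × 451.15 × 2.06×10⁴ = 1.28×10⁻¹⁶ W
In dBm: 10 log₁₀(1.28×10⁻¹⁶ / 10⁻³) = −128.9 dBm

−128.9 dBm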